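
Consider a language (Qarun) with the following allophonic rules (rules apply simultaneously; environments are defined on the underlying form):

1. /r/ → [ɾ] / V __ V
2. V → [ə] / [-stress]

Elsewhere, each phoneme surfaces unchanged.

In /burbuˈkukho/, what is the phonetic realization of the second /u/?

/u/ meets the environment for rule 2 (in an unstressed syllable) → [ə].

[ə]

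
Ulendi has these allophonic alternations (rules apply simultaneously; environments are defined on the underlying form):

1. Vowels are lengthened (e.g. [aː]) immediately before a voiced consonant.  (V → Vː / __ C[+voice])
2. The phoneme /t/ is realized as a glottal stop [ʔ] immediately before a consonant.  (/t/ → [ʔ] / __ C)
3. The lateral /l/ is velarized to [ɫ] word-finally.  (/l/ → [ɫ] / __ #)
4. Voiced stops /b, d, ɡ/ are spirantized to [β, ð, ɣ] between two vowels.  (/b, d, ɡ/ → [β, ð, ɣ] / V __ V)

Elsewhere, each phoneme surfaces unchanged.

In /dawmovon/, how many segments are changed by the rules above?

3

Segments that undergo a rule: /a/ → [aː] (rule 1); /o/ → [oː] (rule 1); /o/ → [oː] (rule 1).
All other segments surface unchanged.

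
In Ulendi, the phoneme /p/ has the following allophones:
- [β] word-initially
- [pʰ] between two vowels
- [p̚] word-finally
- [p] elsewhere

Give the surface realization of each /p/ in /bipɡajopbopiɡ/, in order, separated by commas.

Occurrence 1 (position 3): no conditioning environment matches → elsewhere allophone [p].
Occurrence 2 (position 8): no conditioning environment matches → elsewhere allophone [p].
Occurrence 3 (position 11): between two vowels → [pʰ].

[p], [p], [pʰ]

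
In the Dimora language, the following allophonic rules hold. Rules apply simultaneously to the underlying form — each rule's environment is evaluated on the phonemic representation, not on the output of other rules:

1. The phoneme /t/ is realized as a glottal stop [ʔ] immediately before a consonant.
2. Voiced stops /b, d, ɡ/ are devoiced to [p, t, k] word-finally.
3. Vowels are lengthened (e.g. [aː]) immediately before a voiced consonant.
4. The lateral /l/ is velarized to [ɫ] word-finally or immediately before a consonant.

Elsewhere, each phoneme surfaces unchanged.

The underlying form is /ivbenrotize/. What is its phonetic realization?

/i/ (word-initial): before a voiced consonant, so rule 3 applies → [iː].
/b/ (between /v/ and /e/): rule 2 targets it, but not word-finally → unchanged [b].
/e/ (between /b/ and /n/): before a voiced consonant, so rule 3 applies → [eː].
/o/ (between /r/ and /t/): rule 3 targets it, but not before a voiced consonant → unchanged [o].
/t/ (between /o/ and /i/): rule 1 targets it, but not immediately before a consonant → unchanged [t].
/i/ — between /t/ and /z/, before a voiced consonant — surfaces as [iː] (rule 3).
/e/ (word-final) is in the target of rule 3 but the environment (before a voiced consonant) is not met → [e].

[iːvbeːnrotiːze]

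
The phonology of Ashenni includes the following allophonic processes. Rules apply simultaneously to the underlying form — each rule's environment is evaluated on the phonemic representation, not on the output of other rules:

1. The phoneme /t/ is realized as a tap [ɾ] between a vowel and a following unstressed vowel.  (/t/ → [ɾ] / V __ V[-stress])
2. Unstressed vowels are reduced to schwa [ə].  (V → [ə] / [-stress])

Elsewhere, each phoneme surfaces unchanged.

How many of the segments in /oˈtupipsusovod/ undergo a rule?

Segments that undergo a rule: /o/ → [ə] (rule 2); /i/ → [ə] (rule 2); /u/ → [ə] (rule 2); /o/ → [ə] (rule 2); /o/ → [ə] (rule 2).
All other segments surface unchanged.

5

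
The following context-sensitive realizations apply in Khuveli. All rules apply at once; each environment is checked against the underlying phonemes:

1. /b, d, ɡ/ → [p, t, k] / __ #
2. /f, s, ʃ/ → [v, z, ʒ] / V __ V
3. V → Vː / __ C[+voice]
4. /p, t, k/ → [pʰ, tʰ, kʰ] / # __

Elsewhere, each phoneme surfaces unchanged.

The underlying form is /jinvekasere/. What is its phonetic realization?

/i/ (between /j/ and /n/) occurs before a voiced consonant → [iː] by rule 3.
/e/ — between /v/ and /k/; rule 3 does not apply here → [e].
/k/ (between /e/ and /a/) is in the target of rule 4 but the environment (word-initially) is not met → [k].
/a/ (between /k/ and /s/) is in the target of rule 3 but the environment (before a voiced consonant) is not met → [a].
/s/ — between /a/ and /e/, between two vowels — surfaces as [z] (rule 2).
/e/ meets the environment for rule 3 (before a voiced consonant) → [eː].
/e/ (word-final) fails the environment for rule 3, so it stays [e].

[jiːnvekazeːre]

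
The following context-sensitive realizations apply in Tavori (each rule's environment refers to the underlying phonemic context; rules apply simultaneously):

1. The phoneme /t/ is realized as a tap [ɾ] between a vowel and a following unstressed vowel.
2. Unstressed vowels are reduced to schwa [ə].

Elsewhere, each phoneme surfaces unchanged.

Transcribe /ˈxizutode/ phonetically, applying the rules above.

/x/ (word-initial) is unaffected → [x].
/i/ (between /x/ and /z/) is in the target of rule 2 but the environment (in an unstressed syllable) is not met → [i].
/z/ stays [z].
/u/ — between /z/ and /t/, in an unstressed syllable — surfaces as [ə] (rule 2).
/t/ (between /u/ and /o/): between a vowel and a following unstressed vowel, so rule 1 applies → [ɾ].
/o/ (between /t/ and /d/) occurs in an unstressed syllable → [ə] by rule 2.
/d/ stays [d].
/e/ — word-final, in an unstressed syllable — surfaces as [ə] (rule 2).

[ˈxizəɾədə]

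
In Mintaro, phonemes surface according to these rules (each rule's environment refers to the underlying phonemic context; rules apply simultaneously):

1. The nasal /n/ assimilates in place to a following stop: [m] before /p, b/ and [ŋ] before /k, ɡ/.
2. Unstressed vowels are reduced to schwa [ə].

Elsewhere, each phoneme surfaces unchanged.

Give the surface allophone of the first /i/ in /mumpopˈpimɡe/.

/i/ — between /p/ and /m/; rule 2 does not apply here → [i].

[i]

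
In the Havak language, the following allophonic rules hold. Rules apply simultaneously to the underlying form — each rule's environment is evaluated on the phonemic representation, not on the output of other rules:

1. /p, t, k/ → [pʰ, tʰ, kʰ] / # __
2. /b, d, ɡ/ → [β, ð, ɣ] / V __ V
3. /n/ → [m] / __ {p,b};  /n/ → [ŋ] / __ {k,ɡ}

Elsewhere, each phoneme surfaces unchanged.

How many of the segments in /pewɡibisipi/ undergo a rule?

Segments that undergo a rule: /p/ → [pʰ] (rule 1); /b/ → [β] (rule 2).
All other segments surface unchanged.

2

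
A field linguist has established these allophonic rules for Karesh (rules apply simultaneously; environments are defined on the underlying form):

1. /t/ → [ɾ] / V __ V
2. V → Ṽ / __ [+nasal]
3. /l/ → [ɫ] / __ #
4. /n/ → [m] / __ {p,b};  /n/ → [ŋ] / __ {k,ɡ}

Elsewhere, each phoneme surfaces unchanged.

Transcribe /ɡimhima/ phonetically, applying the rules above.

/ɡ/ stays [ɡ].
/i/ (between /ɡ/ and /m/): before a nasal consonant, so rule 2 applies → [ĩ].
/m/ stays [m].
/h/ (between /m/ and /i/): no rule targets it → [h].
/i/ (between /h/ and /m/): before a nasal consonant, so rule 2 applies → [ĩ].
/m/ stays [m].
/a/ (word-final) is in the target of rule 2 but the environment (before a nasal consonant) is not met → [a].

[ɡĩmhĩma]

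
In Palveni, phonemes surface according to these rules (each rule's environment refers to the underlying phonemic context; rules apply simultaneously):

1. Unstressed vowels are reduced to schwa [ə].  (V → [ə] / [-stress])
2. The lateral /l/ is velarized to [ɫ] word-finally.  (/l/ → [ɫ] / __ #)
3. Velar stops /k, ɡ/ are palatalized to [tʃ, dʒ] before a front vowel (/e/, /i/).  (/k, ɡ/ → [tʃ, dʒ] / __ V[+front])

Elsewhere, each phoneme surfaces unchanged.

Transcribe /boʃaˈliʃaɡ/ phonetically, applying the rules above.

/b/ stays [b].
/o/ — between /b/ and /ʃ/, in an unstressed syllable — surfaces as [ə] (rule 1).
/ʃ/ (between /o/ and /a/): no rule targets it → [ʃ].
/a/ meets the environment for rule 1 (in an unstressed syllable) → [ə].
/l/ (between /a/ and /i/) fails the environment for rule 2, so it stays [l].
/i/ (between /l/ and /ʃ/) is in the target of rule 1 but the environment (in an unstressed syllable) is not met → [i].
/ʃ/ (between /i/ and /a/) is unaffected → [ʃ].
/a/ meets the environment for rule 1 (in an unstressed syllable) → [ə].
/ɡ/ (word-final) fails the environment for rule 3, so it stays [ɡ].

[bəʃəˈliʃəɡ]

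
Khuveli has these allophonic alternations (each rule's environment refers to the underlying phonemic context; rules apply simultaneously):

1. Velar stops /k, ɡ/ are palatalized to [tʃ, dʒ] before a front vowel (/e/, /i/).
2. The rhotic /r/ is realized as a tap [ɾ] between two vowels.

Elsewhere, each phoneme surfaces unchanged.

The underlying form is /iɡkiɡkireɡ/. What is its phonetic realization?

/ɡ/ (between /i/ and /k/): rule 1 targets it, but not before a front vowel → unchanged [ɡ].
/k/ — between /ɡ/ and /i/, before a front vowel — surfaces as [tʃ] (rule 1).
/ɡ/ (between /i/ and /k/): rule 1 targets it, but not before a front vowel → unchanged [ɡ].
/k/ — between /ɡ/ and /i/, before a front vowel — surfaces as [tʃ] (rule 1).
/r/ (between /i/ and /e/): between two vowels, so rule 2 applies → [ɾ].
/ɡ/ (word-final) is in the target of rule 1 but the environment (before a front vowel) is not met → [ɡ].

[iɡtʃiɡtʃiɾeɡ]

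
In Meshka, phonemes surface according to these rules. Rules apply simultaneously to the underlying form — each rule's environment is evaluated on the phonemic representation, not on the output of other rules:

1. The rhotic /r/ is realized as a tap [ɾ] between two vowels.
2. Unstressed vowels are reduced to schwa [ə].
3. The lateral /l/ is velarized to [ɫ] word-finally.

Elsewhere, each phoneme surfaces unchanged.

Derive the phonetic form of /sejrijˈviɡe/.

[səjrəjˈviɡə]

/e/ — between /s/ and /j/, in an unstressed syllable — surfaces as [ə] (rule 2).
/r/ (between /j/ and /i/) is in the target of rule 1 but the environment (between two vowels) is not met → [r].
/i/ (between /r/ and /j/) occurs in an unstressed syllable → [ə] by rule 2.
/i/ (between /v/ and /ɡ/): rule 2 targets it, but not in an unstressed syllable → unchanged [i].
/e/ (word-final) occurs in an unstressed syllable → [ə] by rule 2.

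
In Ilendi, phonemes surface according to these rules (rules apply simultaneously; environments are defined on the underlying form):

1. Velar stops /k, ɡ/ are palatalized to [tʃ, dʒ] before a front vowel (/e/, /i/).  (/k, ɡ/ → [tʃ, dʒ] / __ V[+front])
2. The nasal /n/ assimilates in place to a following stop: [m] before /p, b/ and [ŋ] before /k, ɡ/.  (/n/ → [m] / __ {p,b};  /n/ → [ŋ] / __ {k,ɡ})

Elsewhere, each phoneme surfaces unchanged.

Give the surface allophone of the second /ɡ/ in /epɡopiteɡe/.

/ɡ/ — between /e/ and /e/, before a front vowel — surfaces as [dʒ] (rule 1).

[dʒ]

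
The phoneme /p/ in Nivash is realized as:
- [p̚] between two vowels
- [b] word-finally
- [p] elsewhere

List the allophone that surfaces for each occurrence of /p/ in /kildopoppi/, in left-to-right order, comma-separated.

[p̚], [p], [p]

Occurrence 1 (position 6): between two vowels → [p̚].
Occurrence 2 (position 8): no conditioning environment matches → elsewhere allophone [p].
Occurrence 3 (position 9): no conditioning environment matches → elsewhere allophone [p].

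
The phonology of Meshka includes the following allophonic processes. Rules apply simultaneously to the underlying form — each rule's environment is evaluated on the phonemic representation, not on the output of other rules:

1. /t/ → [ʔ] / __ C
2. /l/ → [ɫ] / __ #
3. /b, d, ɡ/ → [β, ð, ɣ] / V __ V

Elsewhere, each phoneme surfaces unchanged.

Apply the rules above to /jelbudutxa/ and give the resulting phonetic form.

[jelbuðuʔxa]

/j/ stays [j].
/e/ — not in any rule's target class → [e].
/l/ (between /e/ and /b/): rule 2 targets it, but not word-finally → unchanged [l].
/b/ — between /l/ and /u/; rule 3 does not apply here → [b].
/u/ (between /b/ and /d/) is unaffected → [u].
/d/ (between /u/ and /u/): between two vowels, so rule 3 applies → [ð].
/u/ (between /d/ and /t/): no rule targets it → [u].
/t/ (between /u/ and /x/): immediately before a consonant, so rule 1 applies → [ʔ].
/x/ stays [x].
/a/ — not in any rule's target class → [a].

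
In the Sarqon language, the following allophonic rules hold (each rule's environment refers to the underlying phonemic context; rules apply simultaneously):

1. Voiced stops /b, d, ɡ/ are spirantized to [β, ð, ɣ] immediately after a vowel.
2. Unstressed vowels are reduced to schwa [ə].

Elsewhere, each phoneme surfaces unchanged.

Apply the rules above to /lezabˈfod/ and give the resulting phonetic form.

/l/ (word-initial) is unaffected → [l].
/e/ — between /l/ and /z/, in an unstressed syllable — surfaces as [ə] (rule 2).
/z/ (between /e/ and /a/) is unaffected → [z].
/a/ (between /z/ and /b/) occurs in an unstressed syllable → [ə] by rule 2.
/b/ — between /a/ and /f/, immediately after a vowel — surfaces as [β] (rule 1).
/f/ — not in any rule's target class → [f].
/o/ (between /f/ and /d/): rule 2 targets it, but not in an unstressed syllable → unchanged [o].
/d/ — word-final, immediately after a vowel — surfaces as [ð] (rule 1).

[ləzəβˈfoð]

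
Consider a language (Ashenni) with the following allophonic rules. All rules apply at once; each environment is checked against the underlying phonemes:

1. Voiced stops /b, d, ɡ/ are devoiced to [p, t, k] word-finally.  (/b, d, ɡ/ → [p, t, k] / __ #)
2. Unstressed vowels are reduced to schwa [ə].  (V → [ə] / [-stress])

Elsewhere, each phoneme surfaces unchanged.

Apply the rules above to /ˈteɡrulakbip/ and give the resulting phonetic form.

[ˈteɡrələkbəp]

/t/ — not in any rule's target class → [t].
/e/ (between /t/ and /ɡ/): rule 2 targets it, but not in an unstressed syllable → unchanged [e].
/ɡ/ (between /e/ and /r/) fails the environment for rule 1, so it stays [ɡ].
/r/ (between /ɡ/ and /u/): no rule targets it → [r].
/u/ — between /r/ and /l/, in an unstressed syllable — surfaces as [ə] (rule 2).
/l/ stays [l].
/a/ — between /l/ and /k/, in an unstressed syllable — surfaces as [ə] (rule 2).
/k/ (between /a/ and /b/): no rule targets it → [k].
/b/ (between /k/ and /i/) fails the environment for rule 1, so it stays [b].
Rule 2 applies to /i/ (between /b/ and /p/: in an unstressed syllable) → [ə].
/p/ — not in any rule's target class → [p].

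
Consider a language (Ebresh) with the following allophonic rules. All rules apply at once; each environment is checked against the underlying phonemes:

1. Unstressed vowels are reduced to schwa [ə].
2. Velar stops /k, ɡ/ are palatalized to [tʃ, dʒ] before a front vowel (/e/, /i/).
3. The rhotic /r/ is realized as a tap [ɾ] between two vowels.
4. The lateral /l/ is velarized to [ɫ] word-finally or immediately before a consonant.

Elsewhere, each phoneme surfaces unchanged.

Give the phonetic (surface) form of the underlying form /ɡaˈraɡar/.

/ɡ/ (word-initial) fails the environment for rule 2, so it stays [ɡ].
/a/ (between /ɡ/ and /r/) occurs in an unstressed syllable → [ə] by rule 1.
/r/ (between /a/ and /a/) occurs between two vowels → [ɾ] by rule 3.
/a/ (between /r/ and /ɡ/) fails the environment for rule 1, so it stays [a].
/ɡ/ (between /a/ and /a/) fails the environment for rule 2, so it stays [ɡ].
/a/ (between /ɡ/ and /r/): in an unstressed syllable, so rule 1 applies → [ə].
/r/ — word-final; rule 3 does not apply here → [r].

[ɡəˈɾaɡər]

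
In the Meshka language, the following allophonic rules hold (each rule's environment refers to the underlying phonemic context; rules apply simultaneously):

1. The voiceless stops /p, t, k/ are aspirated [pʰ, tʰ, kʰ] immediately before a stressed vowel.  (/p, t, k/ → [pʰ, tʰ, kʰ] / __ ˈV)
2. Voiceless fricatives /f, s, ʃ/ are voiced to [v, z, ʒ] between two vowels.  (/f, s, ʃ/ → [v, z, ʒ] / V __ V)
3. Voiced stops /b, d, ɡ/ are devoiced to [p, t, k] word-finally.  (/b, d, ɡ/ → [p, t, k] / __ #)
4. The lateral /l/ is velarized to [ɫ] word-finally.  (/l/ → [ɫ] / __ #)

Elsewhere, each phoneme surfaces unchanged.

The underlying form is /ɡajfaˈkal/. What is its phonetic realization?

[ɡajfaˈkʰaɫ]

/ɡ/ (word-initial) is in the target of rule 3 but the environment (word-finally) is not met → [ɡ].
/f/ — between /j/ and /a/; rule 2 does not apply here → [f].
Rule 1 applies to /k/ (between /a/ and /a/: immediately before a stressed vowel) → [kʰ].
/l/ — word-final, word-finally — surfaces as [ɫ] (rule 4).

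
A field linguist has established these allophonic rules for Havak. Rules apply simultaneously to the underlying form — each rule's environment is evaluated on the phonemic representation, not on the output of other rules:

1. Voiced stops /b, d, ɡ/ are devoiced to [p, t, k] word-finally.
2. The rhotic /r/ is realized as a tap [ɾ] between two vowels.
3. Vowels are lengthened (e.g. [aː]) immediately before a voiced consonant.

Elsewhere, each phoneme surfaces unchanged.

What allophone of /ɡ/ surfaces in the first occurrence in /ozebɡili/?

/ɡ/ (between /b/ and /i/) fails the environment for rule 1, so it stays [ɡ].

[ɡ]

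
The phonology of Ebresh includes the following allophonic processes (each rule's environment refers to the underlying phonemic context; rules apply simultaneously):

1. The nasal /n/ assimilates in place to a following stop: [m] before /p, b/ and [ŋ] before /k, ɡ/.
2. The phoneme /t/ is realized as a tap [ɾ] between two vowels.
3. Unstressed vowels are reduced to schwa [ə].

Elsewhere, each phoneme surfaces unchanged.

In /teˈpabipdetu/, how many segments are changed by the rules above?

Segments that undergo a rule: /e/ → [ə] (rule 3); /i/ → [ə] (rule 3); /e/ → [ə] (rule 3); /t/ → [ɾ] (rule 2); /u/ → [ə] (rule 3).
All other segments surface unchanged.

5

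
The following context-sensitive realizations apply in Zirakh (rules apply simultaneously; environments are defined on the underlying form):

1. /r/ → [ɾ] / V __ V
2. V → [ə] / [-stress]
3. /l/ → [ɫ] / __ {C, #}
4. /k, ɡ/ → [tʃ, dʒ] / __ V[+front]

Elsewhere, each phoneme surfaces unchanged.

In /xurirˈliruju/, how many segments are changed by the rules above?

Segments that undergo a rule: /u/ → [ə] (rule 2); /r/ → [ɾ] (rule 1); /i/ → [ə] (rule 2); /r/ → [ɾ] (rule 1); /u/ → [ə] (rule 2); /u/ → [ə] (rule 2).
All other segments surface unchanged.

6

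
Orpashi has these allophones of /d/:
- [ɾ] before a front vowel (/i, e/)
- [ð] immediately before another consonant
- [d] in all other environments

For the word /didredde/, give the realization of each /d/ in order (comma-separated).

Occurrence 1 (position 1): before a front vowel (/i, e/) → [ɾ].
Occurrence 2 (position 3): immediately before another consonant → [ð].
Occurrence 3 (position 6): immediately before another consonant → [ð].
Occurrence 4 (position 7): before a front vowel (/i, e/) → [ɾ].

[ɾ], [ð], [ð], [ɾ]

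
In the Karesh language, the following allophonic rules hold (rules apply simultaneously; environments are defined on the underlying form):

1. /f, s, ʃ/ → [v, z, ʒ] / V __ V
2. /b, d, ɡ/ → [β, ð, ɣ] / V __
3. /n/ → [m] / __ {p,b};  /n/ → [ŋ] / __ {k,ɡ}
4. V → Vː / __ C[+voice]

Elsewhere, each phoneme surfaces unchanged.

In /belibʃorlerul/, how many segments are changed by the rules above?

6

Segments that undergo a rule: /e/ → [eː] (rule 4); /i/ → [iː] (rule 4); /b/ → [β] (rule 2); /o/ → [oː] (rule 4); /e/ → [eː] (rule 4); /u/ → [uː] (rule 4).
All other segments surface unchanged.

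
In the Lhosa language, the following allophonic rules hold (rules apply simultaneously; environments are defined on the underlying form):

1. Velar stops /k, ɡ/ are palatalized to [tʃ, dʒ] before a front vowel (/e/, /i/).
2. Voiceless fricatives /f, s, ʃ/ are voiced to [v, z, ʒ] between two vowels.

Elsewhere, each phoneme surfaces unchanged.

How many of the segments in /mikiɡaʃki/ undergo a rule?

2

Segments that undergo a rule: /k/ → [tʃ] (rule 1); /k/ → [tʃ] (rule 1).
All other segments surface unchanged.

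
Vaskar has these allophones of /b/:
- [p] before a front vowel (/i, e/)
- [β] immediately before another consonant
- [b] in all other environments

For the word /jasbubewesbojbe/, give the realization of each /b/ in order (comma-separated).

Occurrence 1 (position 4): no conditioning environment matches → elsewhere allophone [b].
Occurrence 2 (position 6): before a front vowel (/i, e/) → [p].
Occurrence 3 (position 11): no conditioning environment matches → elsewhere allophone [b].
Occurrence 4 (position 14): before a front vowel (/i, e/) → [p].

[b], [p], [b], [p]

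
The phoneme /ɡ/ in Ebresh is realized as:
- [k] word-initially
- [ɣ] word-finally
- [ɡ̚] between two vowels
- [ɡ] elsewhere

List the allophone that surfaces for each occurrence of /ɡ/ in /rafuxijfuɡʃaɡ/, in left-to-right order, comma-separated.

Occurrence 1 (position 10): no conditioning environment matches → elsewhere allophone [ɡ].
Occurrence 2 (position 13): word-finally → [ɣ].

[ɡ], [ɣ]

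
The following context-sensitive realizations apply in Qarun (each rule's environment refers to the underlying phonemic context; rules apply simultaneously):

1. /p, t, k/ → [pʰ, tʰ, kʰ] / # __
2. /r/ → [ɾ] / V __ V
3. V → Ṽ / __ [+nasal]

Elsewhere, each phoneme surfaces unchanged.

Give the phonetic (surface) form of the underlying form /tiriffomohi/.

/t/ (word-initial) occurs word-initially → [tʰ] by rule 1.
/i/ — between /t/ and /r/; rule 3 does not apply here → [i].
/r/ (between /i/ and /i/) occurs between two vowels → [ɾ] by rule 2.
/i/ (between /r/ and /f/): rule 3 targets it, but not before a nasal consonant → unchanged [i].
/f/ (between /i/ and /f/): no rule targets it → [f].
/f/ — not in any rule's target class → [f].
/o/ — between /f/ and /m/, before a nasal consonant — surfaces as [õ] (rule 3).
/m/ (between /o/ and /o/) is unaffected → [m].
/o/ (between /m/ and /h/) is in the target of rule 3 but the environment (before a nasal consonant) is not met → [o].
/h/ (between /o/ and /i/) is unaffected → [h].
/i/ (word-final): rule 3 targets it, but not before a nasal consonant → unchanged [i].

[tʰiɾiffõmohi]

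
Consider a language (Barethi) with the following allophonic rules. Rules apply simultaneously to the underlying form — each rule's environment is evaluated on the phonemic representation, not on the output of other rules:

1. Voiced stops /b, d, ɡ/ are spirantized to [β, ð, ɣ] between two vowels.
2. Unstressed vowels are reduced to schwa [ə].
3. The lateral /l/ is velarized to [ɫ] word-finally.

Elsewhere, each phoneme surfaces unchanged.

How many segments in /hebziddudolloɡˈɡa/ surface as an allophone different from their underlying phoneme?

6

Segments that undergo a rule: /e/ → [ə] (rule 2); /i/ → [ə] (rule 2); /u/ → [ə] (rule 2); /d/ → [ð] (rule 1); /o/ → [ə] (rule 2); /o/ → [ə] (rule 2).
All other segments surface unchanged.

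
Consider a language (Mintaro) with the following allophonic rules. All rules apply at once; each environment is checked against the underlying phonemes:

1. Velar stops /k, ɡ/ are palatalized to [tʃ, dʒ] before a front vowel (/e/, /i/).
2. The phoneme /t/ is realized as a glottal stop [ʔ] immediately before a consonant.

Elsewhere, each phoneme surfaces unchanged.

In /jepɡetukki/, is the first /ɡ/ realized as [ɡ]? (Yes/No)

/ɡ/ (between /p/ and /e/) occurs before a front vowel → [dʒ] by rule 1.
The actual realization is [dʒ], not [ɡ].

No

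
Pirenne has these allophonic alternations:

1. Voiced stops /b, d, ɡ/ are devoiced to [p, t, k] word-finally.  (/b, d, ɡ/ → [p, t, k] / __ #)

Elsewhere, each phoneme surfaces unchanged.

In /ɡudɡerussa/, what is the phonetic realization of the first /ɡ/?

[ɡ]

/ɡ/ — word-initial; rule 1 does not apply here → [ɡ].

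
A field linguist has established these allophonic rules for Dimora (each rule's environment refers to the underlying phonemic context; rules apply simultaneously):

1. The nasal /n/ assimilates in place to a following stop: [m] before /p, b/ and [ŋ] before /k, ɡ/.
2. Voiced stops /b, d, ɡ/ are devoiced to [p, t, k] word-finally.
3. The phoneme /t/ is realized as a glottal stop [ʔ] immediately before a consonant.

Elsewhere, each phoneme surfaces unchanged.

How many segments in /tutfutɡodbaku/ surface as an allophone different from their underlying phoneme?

Segments that undergo a rule: /t/ → [ʔ] (rule 3); /t/ → [ʔ] (rule 3).
All other segments surface unchanged.

2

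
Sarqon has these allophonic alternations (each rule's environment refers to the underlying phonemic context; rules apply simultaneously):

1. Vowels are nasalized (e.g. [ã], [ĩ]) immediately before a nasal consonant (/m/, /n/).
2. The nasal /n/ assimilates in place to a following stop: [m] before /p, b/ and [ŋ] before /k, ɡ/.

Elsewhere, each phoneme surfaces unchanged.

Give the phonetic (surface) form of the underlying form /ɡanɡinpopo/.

/ɡ/ (word-initial): no rule targets it → [ɡ].
/a/ — between /ɡ/ and /n/, before a nasal consonant — surfaces as [ã] (rule 1).
/n/ (between /a/ and /ɡ/): before a labial or velar stop, so rule 2 applies → [ŋ].
/ɡ/ (between /n/ and /i/) is unaffected → [ɡ].
/i/ (between /ɡ/ and /n/) occurs before a nasal consonant → [ĩ] by rule 1.
/n/ meets the environment for rule 2 (before a labial or velar stop) → [m].
/p/ stays [p].
/o/ (between /p/ and /p/) is in the target of rule 1 but the environment (before a nasal consonant) is not met → [o].
/p/ (between /o/ and /o/): no rule targets it → [p].
/o/ (word-final) fails the environment for rule 1, so it stays [o].

[ɡãŋɡĩmpopo]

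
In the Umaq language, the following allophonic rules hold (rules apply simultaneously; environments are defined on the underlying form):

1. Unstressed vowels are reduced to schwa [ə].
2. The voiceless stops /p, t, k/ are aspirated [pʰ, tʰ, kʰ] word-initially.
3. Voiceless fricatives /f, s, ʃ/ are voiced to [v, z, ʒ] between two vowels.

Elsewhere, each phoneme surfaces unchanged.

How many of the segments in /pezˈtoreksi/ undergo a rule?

Segments that undergo a rule: /p/ → [pʰ] (rule 2); /e/ → [ə] (rule 1); /e/ → [ə] (rule 1); /i/ → [ə] (rule 1).
All other segments surface unchanged.

4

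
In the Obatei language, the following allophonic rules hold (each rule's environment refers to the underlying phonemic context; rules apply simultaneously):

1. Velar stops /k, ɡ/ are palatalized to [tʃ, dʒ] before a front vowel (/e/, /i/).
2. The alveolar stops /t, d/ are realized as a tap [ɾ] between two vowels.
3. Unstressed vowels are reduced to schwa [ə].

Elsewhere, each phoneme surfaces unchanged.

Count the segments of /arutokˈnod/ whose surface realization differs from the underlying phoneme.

Segments that undergo a rule: /a/ → [ə] (rule 3); /u/ → [ə] (rule 3); /t/ → [ɾ] (rule 2); /o/ → [ə] (rule 3).
All other segments surface unchanged.

4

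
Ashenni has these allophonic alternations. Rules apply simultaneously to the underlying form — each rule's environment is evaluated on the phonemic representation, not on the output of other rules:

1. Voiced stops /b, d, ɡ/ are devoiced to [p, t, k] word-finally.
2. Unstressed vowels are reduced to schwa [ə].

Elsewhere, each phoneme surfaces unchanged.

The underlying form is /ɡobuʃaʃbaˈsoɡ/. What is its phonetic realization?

[ɡəbəʃəʃbəˈsok]

/ɡ/ (word-initial) is in the target of rule 1 but the environment (word-finally) is not met → [ɡ].
/o/ (between /ɡ/ and /b/): in an unstressed syllable, so rule 2 applies → [ə].
/b/ (between /o/ and /u/) is in the target of rule 1 but the environment (word-finally) is not met → [b].
/u/ meets the environment for rule 2 (in an unstressed syllable) → [ə].
/ʃ/ (between /u/ and /a/): no rule targets it → [ʃ].
Rule 2 applies to /a/ (between /ʃ/ and /ʃ/: in an unstressed syllable) → [ə].
/ʃ/ (between /a/ and /b/): no rule targets it → [ʃ].
/b/ (between /ʃ/ and /a/): rule 1 targets it, but not word-finally → unchanged [b].
/a/ (between /b/ and /s/) occurs in an unstressed syllable → [ə] by rule 2.
/s/ — not in any rule's target class → [s].
/o/ (between /s/ and /ɡ/) fails the environment for rule 2, so it stays [o].
/ɡ/ (word-final) occurs word-finally → [k] by rule 1.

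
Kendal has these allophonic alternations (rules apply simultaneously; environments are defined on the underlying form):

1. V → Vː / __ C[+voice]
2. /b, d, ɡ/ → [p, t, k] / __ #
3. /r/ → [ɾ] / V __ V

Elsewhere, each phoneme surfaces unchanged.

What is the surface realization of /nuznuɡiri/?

/n/ stays [n].
/u/ — between /n/ and /z/, before a voiced consonant — surfaces as [uː] (rule 1).
/z/ (between /u/ and /n/): no rule targets it → [z].
/n/ — not in any rule's target class → [n].
Rule 1 applies to /u/ (between /n/ and /ɡ/: before a voiced consonant) → [uː].
/ɡ/ (between /u/ and /i/) is in the target of rule 2 but the environment (word-finally) is not met → [ɡ].
/i/ meets the environment for rule 1 (before a voiced consonant) → [iː].
/r/ (between /i/ and /i/): between two vowels, so rule 3 applies → [ɾ].
/i/ (word-final) fails the environment for rule 1, so it stays [i].

[nuːznuːɡiːɾi]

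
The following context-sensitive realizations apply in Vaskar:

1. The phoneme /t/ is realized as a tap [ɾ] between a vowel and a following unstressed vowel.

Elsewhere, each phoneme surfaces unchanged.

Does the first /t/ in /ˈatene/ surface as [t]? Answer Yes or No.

No

/t/ meets the environment for rule 1 (between a vowel and a following unstressed vowel) → [ɾ].
The actual realization is [ɾ], not [t].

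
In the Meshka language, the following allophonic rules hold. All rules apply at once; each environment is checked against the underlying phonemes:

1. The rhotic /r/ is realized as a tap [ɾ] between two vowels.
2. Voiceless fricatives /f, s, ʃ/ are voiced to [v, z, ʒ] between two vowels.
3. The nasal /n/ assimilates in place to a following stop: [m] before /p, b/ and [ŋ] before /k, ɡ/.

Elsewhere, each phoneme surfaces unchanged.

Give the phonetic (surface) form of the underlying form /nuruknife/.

[nuɾuknive]

/n/ (word-initial) fails the environment for rule 3, so it stays [n].
/u/ stays [u].
/r/ meets the environment for rule 1 (between two vowels) → [ɾ].
/u/ (between /r/ and /k/) is unaffected → [u].
/k/ (between /u/ and /n/): no rule targets it → [k].
/n/ — between /k/ and /i/; rule 3 does not apply here → [n].
/i/ (between /n/ and /f/): no rule targets it → [i].
/f/ (between /i/ and /e/) occurs between two vowels → [v] by rule 2.
/e/ (word-final) is unaffected → [e].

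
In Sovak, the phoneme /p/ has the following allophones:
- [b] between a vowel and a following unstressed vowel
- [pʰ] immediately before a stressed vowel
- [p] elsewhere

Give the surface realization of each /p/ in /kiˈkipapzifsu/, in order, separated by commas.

Occurrence 1 (position 5): between a vowel and a following unstressed vowel → [b].
Occurrence 2 (position 7): no conditioning environment matches → elsewhere allophone [p].

[b], [p]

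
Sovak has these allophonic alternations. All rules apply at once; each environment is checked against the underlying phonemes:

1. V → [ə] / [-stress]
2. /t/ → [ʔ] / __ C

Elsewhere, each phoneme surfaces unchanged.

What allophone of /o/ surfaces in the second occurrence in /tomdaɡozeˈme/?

[ə]

Rule 1 applies to /o/ (between /ɡ/ and /z/: in an unstressed syllable) → [ə].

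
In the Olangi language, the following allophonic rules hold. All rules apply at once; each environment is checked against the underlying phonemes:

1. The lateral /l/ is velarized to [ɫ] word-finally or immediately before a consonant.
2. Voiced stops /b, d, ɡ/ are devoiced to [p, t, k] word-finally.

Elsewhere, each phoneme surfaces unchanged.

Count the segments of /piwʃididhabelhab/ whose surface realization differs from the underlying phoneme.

Segments that undergo a rule: /l/ → [ɫ] (rule 1); /b/ → [p] (rule 2).
All other segments surface unchanged.

2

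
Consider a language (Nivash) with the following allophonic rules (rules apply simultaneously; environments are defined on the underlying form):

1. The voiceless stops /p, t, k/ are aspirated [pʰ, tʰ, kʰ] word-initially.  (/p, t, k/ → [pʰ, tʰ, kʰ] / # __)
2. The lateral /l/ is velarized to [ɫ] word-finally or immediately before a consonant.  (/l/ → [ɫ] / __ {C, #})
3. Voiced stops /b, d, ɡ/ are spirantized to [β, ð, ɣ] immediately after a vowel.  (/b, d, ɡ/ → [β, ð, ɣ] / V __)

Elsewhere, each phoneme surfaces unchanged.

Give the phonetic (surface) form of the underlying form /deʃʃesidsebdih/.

[deʃʃesiðseβdih]

/d/ (word-initial) fails the environment for rule 3, so it stays [d].
/e/ (between /d/ and /ʃ/): no rule targets it → [e].
/ʃ/ (between /e/ and /ʃ/): no rule targets it → [ʃ].
/ʃ/ — not in any rule's target class → [ʃ].
/e/ stays [e].
/s/ (between /e/ and /i/) is unaffected → [s].
/i/ stays [i].
/d/ meets the environment for rule 3 (immediately after a vowel) → [ð].
/s/ — not in any rule's target class → [s].
/e/ — not in any rule's target class → [e].
/b/ (between /e/ and /d/) occurs immediately after a vowel → [β] by rule 3.
/d/ (between /b/ and /i/) is in the target of rule 3 but the environment (immediately after a vowel) is not met → [d].
/i/ — not in any rule's target class → [i].
/h/ (word-final) is unaffected → [h].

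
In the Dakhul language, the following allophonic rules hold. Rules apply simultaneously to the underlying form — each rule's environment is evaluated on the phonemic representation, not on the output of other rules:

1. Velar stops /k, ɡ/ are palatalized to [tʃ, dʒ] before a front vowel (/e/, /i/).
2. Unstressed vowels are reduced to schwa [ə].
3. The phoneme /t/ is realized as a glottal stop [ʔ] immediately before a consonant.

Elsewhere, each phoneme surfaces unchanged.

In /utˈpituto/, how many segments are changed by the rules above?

Segments that undergo a rule: /u/ → [ə] (rule 2); /t/ → [ʔ] (rule 3); /u/ → [ə] (rule 2); /o/ → [ə] (rule 2).
All other segments surface unchanged.

4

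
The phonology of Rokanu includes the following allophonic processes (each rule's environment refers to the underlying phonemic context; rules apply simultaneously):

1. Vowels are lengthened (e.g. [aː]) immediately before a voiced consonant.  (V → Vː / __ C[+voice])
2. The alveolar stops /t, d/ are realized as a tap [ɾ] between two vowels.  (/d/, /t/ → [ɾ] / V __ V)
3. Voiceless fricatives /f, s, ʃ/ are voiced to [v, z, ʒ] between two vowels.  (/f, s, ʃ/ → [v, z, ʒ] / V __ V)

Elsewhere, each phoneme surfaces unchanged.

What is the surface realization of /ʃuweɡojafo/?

/ʃ/ — word-initial; rule 3 does not apply here → [ʃ].
/u/ (between /ʃ/ and /w/): before a voiced consonant, so rule 1 applies → [uː].
/e/ — between /w/ and /ɡ/, before a voiced consonant — surfaces as [eː] (rule 1).
/o/ (between /ɡ/ and /j/): before a voiced consonant, so rule 1 applies → [oː].
/a/ (between /j/ and /f/): rule 1 targets it, but not before a voiced consonant → unchanged [a].
/f/ (between /a/ and /o/) occurs between two vowels → [v] by rule 3.
/o/ (word-final) fails the environment for rule 1, so it stays [o].

[ʃuːweːɡoːjavo]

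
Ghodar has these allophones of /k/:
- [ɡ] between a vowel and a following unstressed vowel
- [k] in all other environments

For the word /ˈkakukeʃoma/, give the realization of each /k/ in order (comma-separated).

[k], [ɡ], [ɡ]

Occurrence 1 (position 1): no conditioning environment matches → elsewhere allophone [k].
Occurrence 2 (position 3): between a vowel and a following unstressed vowel → [ɡ].
Occurrence 3 (position 5): between a vowel and a following unstressed vowel → [ɡ].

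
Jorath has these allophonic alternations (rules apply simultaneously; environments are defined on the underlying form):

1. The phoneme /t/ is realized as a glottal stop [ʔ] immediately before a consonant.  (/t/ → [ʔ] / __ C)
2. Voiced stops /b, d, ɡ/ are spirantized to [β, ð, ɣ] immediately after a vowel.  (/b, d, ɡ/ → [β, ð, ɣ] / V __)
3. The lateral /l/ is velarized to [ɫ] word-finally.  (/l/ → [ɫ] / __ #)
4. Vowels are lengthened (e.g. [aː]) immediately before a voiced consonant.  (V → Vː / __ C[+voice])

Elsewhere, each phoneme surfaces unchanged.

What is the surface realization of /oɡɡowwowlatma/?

[oːɣɡoːwwoːwlaʔma]

Rule 4 applies to /o/ (word-initial: before a voiced consonant) → [oː].
/ɡ/ (between /o/ and /ɡ/) occurs immediately after a vowel → [ɣ] by rule 2.
/ɡ/ (between /ɡ/ and /o/): rule 2 targets it, but not immediately after a vowel → unchanged [ɡ].
/o/ meets the environment for rule 4 (before a voiced consonant) → [oː].
/o/ (between /w/ and /w/) occurs before a voiced consonant → [oː] by rule 4.
/l/ (between /w/ and /a/) is in the target of rule 3 but the environment (word-finally) is not met → [l].
/a/ (between /l/ and /t/) is in the target of rule 4 but the environment (before a voiced consonant) is not met → [a].
/t/ meets the environment for rule 1 (immediately before a consonant) → [ʔ].
/a/ — word-final; rule 4 does not apply here → [a].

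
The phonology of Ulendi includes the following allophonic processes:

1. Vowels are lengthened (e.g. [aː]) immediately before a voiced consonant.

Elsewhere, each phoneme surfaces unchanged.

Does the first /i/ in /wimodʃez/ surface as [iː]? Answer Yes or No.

Yes

/i/ — between /w/ and /m/, before a voiced consonant — surfaces as [iː] (rule 1).
The actual realization is [iː], which matches [iː].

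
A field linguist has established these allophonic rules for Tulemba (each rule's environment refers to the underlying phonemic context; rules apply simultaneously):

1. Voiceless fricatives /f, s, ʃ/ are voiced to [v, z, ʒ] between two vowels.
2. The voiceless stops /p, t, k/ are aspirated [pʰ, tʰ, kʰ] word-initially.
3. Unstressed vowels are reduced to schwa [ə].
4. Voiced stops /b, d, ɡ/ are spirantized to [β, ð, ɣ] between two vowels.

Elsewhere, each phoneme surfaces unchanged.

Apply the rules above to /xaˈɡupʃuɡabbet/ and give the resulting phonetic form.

/x/ (word-initial) is unaffected → [x].
/a/ meets the environment for rule 3 (in an unstressed syllable) → [ə].
/ɡ/ (between /a/ and /u/) occurs between two vowels → [ɣ] by rule 4.
/u/ (between /ɡ/ and /p/) is in the target of rule 3 but the environment (in an unstressed syllable) is not met → [u].
/p/ (between /u/ and /ʃ/) is in the target of rule 2 but the environment (word-initially) is not met → [p].
/ʃ/ (between /p/ and /u/): rule 1 targets it, but not between two vowels → unchanged [ʃ].
/u/ — between /ʃ/ and /ɡ/, in an unstressed syllable — surfaces as [ə] (rule 3).
Rule 4 applies to /ɡ/ (between /u/ and /a/: between two vowels) → [ɣ].
Rule 3 applies to /a/ (between /ɡ/ and /b/: in an unstressed syllable) → [ə].
/b/ — between /a/ and /b/; rule 4 does not apply here → [b].
/b/ (between /b/ and /e/): rule 4 targets it, but not between two vowels → unchanged [b].
/e/ — between /b/ and /t/, in an unstressed syllable — surfaces as [ə] (rule 3).
/t/ (word-final) fails the environment for rule 2, so it stays [t].

[xəˈɣupʃəɣəbbət]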